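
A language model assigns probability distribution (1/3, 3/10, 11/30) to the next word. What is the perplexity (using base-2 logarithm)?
2.9900

Perplexity is 2^H (or exp(H) for natural log).

First, H = -Σ p log p = 1.5801 bits
Perplexity = 2^1.5801 = 2.9900

Interpretation: The model's uncertainty is equivalent to choosing uniformly among 3.0 options.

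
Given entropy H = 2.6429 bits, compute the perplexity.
6.2459

Perplexity is 2^H (or exp(H) for natural log).

H = 2.6429 bits
Perplexity = 2^2.6429 = 6.2459

Interpretation: The model's uncertainty is equivalent to choosing uniformly among 6.2 options.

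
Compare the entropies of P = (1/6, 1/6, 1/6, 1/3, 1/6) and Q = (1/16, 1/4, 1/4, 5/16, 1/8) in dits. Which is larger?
P

Computing entropies in dits:
H(P) = 0.6778
H(Q) = 0.6470

Distribution P has higher entropy.

Intuition: The distribution closer to uniform (more spread out) has higher entropy.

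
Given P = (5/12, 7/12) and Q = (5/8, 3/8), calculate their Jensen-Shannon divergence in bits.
0.0316 bits

Jensen-Shannon divergence is:
JSD(P||Q) = 0.5 × D_KL(P||M) + 0.5 × D_KL(Q||M)
where M = 0.5 × (P + Q) is the mixture distribution.

M = 0.5 × (5/12, 7/12) + 0.5 × (5/8, 3/8) = (0.520833, 0.479167)

D_KL(P||M) = 0.0314 bits
D_KL(Q||M) = 0.0318 bits

JSD(P||Q) = 0.5 × 0.0314 + 0.5 × 0.0318 = 0.0316 bits

Unlike KL divergence, JSD is symmetric and bounded: 0 ≤ JSD ≤ log(2).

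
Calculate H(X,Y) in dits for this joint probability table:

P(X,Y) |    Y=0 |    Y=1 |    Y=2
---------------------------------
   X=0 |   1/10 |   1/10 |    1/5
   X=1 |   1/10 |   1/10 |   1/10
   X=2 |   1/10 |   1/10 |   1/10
0.9398 dits

Joint entropy is H(X,Y) = -Σ_{x,y} p(x,y) log p(x,y).

Summing over all non-zero entries:
H(X,Y) = -[1/10·log_10(1/10) + 1/10·log_10(1/10) + 1/5·log_10(1/5) + 1/10·log_10(1/10) + 1/10·log_10(1/10) + 1/10·log_10(1/10) + 1/10·log_10(1/10) + 1/10·log_10(1/10) + 1/10·log_10(1/10)]
H(X,Y) = 0.9398 dits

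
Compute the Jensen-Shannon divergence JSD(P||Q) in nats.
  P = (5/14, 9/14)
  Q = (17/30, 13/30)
0.0222 nats

Jensen-Shannon divergence is:
JSD(P||Q) = 0.5 × D_KL(P||M) + 0.5 × D_KL(Q||M)
where M = 0.5 × (P + Q) is the mixture distribution.

M = 0.5 × (5/14, 9/14) + 0.5 × (17/30, 13/30) = (0.461905, 0.538095)

D_KL(P||M) = 0.0225 nats
D_KL(Q||M) = 0.0220 nats

JSD(P||Q) = 0.5 × 0.0225 + 0.5 × 0.0220 = 0.0222 nats

Unlike KL divergence, JSD is symmetric and bounded: 0 ≤ JSD ≤ log(2).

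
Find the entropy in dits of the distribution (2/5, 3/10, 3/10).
0.4729 dits

Shannon entropy is H(X) = -Σ p(x) log p(x).

For P = (2/5, 3/10, 3/10):
H = -2/5 × log_10(2/5) -3/10 × log_10(3/10) -3/10 × log_10(3/10)
H = 0.4729 dits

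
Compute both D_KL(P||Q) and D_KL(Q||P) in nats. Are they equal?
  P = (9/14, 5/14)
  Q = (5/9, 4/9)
D_KL(P||Q) = 0.0157, D_KL(Q||P) = 0.0161

KL divergence is not symmetric: D_KL(P||Q) ≠ D_KL(Q||P) in general.

D_KL(P||Q) = 0.0157 nats
D_KL(Q||P) = 0.0161 nats

No, they are not equal!

This asymmetry is why KL divergence is not a true distance metric.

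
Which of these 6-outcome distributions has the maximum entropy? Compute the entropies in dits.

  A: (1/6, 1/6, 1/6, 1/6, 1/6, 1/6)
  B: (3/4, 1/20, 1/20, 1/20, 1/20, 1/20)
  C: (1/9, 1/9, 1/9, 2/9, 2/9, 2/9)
A

For a discrete distribution over n outcomes, entropy is maximized by the uniform distribution.

Computing entropies:
H(A) = 0.7782 dits
H(B) = 0.4190 dits
H(C) = 0.7536 dits

The uniform distribution (where all probabilities equal 1/6) achieves the maximum entropy of log_10(6) = 0.7782 dits.

Distribution A has the highest entropy.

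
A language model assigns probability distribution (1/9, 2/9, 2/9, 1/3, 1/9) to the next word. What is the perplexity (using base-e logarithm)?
4.5858

Perplexity is e^H (or exp(H) for natural log).

First, H = -Σ p log p = 1.5230 nats
Perplexity = e^1.5230 = 4.5858

Interpretation: The model's uncertainty is equivalent to choosing uniformly among 4.6 options.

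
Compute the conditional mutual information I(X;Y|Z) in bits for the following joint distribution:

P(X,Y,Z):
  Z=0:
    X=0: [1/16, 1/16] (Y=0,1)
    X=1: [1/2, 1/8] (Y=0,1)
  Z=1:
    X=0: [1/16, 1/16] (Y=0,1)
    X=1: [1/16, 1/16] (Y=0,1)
0.0323 bits

Conditional mutual information: I(X;Y|Z) = H(X|Z) + H(Y|Z) - H(X,Y|Z)

H(Z) = 0.8113
H(X,Z) = 1.5488 → H(X|Z) = 0.7375
H(Y,Z) = 1.6697 → H(Y|Z) = 0.8585
H(X,Y,Z) = 2.3750 → H(X,Y|Z) = 1.5637

I(X;Y|Z) = 0.7375 + 0.8585 - 1.5637 = 0.0323 bits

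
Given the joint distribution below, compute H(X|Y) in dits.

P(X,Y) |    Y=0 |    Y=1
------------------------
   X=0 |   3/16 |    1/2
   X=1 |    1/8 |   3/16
0.2663 dits

Using the chain rule: H(X|Y) = H(X,Y) - H(Y)

First, compute H(X,Y) = 0.5360 dits

Marginal P(Y) = (5/16, 11/16)
H(Y) = 0.2697 dits

H(X|Y) = H(X,Y) - H(Y) = 0.5360 - 0.2697 = 0.2663 dits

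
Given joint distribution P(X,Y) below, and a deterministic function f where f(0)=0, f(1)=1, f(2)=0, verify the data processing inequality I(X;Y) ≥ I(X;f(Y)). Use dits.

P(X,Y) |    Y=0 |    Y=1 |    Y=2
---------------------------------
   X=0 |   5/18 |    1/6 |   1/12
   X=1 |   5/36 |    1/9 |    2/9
I(X;Y) = 0.0262, I(X;f(Y)) = 0.0018, inequality holds: 0.0262 ≥ 0.0018

Data Processing Inequality: For any Markov chain X → Y → Z, we have I(X;Y) ≥ I(X;Z).

Here Z = f(Y) is a deterministic function of Y, forming X → Y → Z.

Original I(X;Y) = 0.0262 dits

After applying f:
P(X,Z) where Z=f(Y):
- P(X,Z=0) = P(X,Y=0) + P(X,Y=2)
- P(X,Z=1) = P(X,Y=1)

I(X;Z) = I(X;f(Y)) = 0.0018 dits

Verification: 0.0262 ≥ 0.0018 ✓

Information cannot be created by processing; the function f can only lose information about X.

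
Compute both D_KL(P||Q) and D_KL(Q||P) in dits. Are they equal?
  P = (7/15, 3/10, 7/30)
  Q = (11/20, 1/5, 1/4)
D_KL(P||Q) = 0.0125, D_KL(Q||P) = 0.0115

KL divergence is not symmetric: D_KL(P||Q) ≠ D_KL(Q||P) in general.

D_KL(P||Q) = 0.0125 dits
D_KL(Q||P) = 0.0115 dits

No, they are not equal!

This asymmetry is why KL divergence is not a true distance metric.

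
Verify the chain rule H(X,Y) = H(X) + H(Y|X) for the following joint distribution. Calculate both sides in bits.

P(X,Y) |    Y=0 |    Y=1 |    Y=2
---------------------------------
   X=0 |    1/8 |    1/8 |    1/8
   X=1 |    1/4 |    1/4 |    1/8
H(X,Y) = 2.5000, H(X) = 0.9544, H(Y|X) = 1.5456 (all in bits)

Chain rule: H(X,Y) = H(X) + H(Y|X)

Left side — joint entropy directly:
H(X,Y) = -Σ p(x,y) log p(x,y) = 2.5000 bits

Right side — compute H(Y|X) from the conditional distributions:
P(X) = (3/8, 5/8), so H(X) = 0.9544 bits
H(Y|X) = Σ_x P(X=x) · H(Y|X=x):
  P(Y|X=0) = (1/3, 1/3, 1/3), H(Y|X=0) = 1.5850, weight P(X=0) = 3/8
  P(Y|X=1) = (2/5, 2/5, 1/5), H(Y|X=1) = 1.5219, weight P(X=1) = 5/8
H(Y|X) = 1.5456 bits

H(X) + H(Y|X) = 0.9544 + 1.5456 = 2.5000 bits

Both sides equal 2.5000 bits. ✓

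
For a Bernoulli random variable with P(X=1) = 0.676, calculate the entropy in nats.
0.6298 nats

The binary entropy function is:
H(p) = -p log(p) - (1-p) log(1-p)

H(0.676) = -0.676 × log_e(0.676) - 0.324 × log_e(0.324)
H(0.676) = 0.6298 nats

Note: Binary entropy is maximized at p=0.5 (H=1 bit) and minimized at p=0 or p=1 (H=0).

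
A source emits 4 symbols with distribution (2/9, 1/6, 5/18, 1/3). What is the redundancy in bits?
0.0453 bits

Redundancy measures how far a source is from maximum entropy:
R = H_max - H(X)

Maximum entropy for 4 symbols: H_max = log_2(4) = 2.0000 bits
Actual entropy: H(X) = 1.9547 bits
Redundancy: R = 2.0000 - 1.9547 = 0.0453 bits

This redundancy represents potential for compression: the source could be compressed by 0.0453 bits per symbol.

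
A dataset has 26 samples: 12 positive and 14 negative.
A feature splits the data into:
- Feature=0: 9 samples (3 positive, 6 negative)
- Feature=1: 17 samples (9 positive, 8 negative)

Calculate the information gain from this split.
0.0256 bits

Information Gain = H(Y) - H(Y|Feature)

Before split:
P(positive) = 12/26 = 0.4615
H(Y) = 0.9957 bits

After split:
Feature=0: H = 0.9183 bits (weight = 9/26)
Feature=1: H = 0.9975 bits (weight = 17/26)
H(Y|Feature) = (9/26)×0.9183 + (17/26)×0.9975 = 0.9701 bits

Information Gain = 0.9957 - 0.9701 = 0.0256 bits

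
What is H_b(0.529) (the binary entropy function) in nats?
0.6915 nats

The binary entropy function is:
H(p) = -p log(p) - (1-p) log(1-p)

H(0.529) = -0.529 × log_e(0.529) - 0.471 × log_e(0.471)
H(0.529) = 0.6915 nats

Note: Binary entropy is maximized at p=0.5 (H=1 bit) and minimized at p=0 or p=1 (H=0).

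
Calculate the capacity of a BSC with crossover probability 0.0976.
0.5387 bits

For a binary symmetric channel (BSC) with error probability p:
Capacity C = 1 - H(p) bits per symbol

where H(p) = -p log₂(p) - (1-p) log₂(1-p) is the binary entropy function.

H(0.0976) = 0.4613 bits
C = 1 - 0.4613 = 0.5387 bits per symbol

This means we can reliably transmit up to 0.5387 bits of information per channel use.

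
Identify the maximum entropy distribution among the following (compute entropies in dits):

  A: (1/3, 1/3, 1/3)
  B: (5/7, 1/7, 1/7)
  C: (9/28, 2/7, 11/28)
A

For a discrete distribution over n outcomes, entropy is maximized by the uniform distribution.

Computing entropies:
H(A) = 0.4771 dits
H(B) = 0.3458 dits
H(C) = 0.4733 dits

The uniform distribution (where all probabilities equal 1/3) achieves the maximum entropy of log_10(3) = 0.4771 dits.

Distribution A has the highest entropy.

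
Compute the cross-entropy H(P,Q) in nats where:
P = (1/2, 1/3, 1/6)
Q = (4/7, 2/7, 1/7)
1.0217 nats

Cross-entropy: H(P,Q) = -Σ p(x) log q(x)

Alternatively: H(P,Q) = H(P) + D_KL(P||Q)
H(P) = 1.0114 nats
D_KL(P||Q) = 0.0103 nats

H(P,Q) = 1.0114 + 0.0103 = 1.0217 nats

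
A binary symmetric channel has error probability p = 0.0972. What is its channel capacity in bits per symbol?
0.5399 bits

For a binary symmetric channel (BSC) with error probability p:
Capacity C = 1 - H(p) bits per symbol

where H(p) = -p log₂(p) - (1-p) log₂(1-p) is the binary entropy function.

H(0.0972) = 0.4601 bits
C = 1 - 0.4601 = 0.5399 bits per symbol

This means we can reliably transmit up to 0.5399 bits of information per channel use.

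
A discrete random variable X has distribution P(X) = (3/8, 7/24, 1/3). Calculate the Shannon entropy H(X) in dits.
0.4749 dits

Shannon entropy is H(X) = -Σ p(x) log p(x).

For P = (3/8, 7/24, 1/3):
H = -3/8 × log_10(3/8) -7/24 × log_10(7/24) -1/3 × log_10(1/3)
H = 0.4749 dits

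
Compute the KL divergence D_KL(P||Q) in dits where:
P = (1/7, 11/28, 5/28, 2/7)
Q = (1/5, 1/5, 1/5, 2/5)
0.0438 dits

KL divergence: D_KL(P||Q) = Σ p(x) log(p(x)/q(x))

Computing term by term:
  x=0: 1/7 × log_10[(1/7)/(1/5)] = 1/7 × -0.1461 = -0.0209
  x=1: 11/28 × log_10[(11/28)/(1/5)] = 11/28 × 0.2932 = 0.1152
  x=2: 5/28 × log_10[(5/28)/(1/5)] = 5/28 × -0.0492 = -0.0088
  x=3: 2/7 × log_10[(2/7)/(2/5)] = 2/7 × -0.1461 = -0.0418

D_KL(P||Q) = 0.0438 dits

Note: KL divergence is always non-negative and equals 0 iff P = Q.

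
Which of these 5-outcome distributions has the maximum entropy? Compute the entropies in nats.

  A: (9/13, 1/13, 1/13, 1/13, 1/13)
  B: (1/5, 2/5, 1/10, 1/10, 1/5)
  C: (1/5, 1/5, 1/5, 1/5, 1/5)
C

For a discrete distribution over n outcomes, entropy is maximized by the uniform distribution.

Computing entropies:
H(A) = 1.0438 nats
H(B) = 1.4708 nats
H(C) = 1.6094 nats

The uniform distribution (where all probabilities equal 1/5) achieves the maximum entropy of log_e(5) = 1.6094 nats.

Distribution C has the highest entropy.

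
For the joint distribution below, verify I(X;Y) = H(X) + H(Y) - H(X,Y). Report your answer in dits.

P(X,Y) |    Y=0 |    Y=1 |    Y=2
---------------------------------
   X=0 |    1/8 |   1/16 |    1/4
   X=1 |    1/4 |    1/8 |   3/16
I(X;Y) = 0.0124 dits

Mutual information has multiple equivalent forms:
- I(X;Y) = H(X) - H(X|Y)
- I(X;Y) = H(Y) - H(Y|X)
- I(X;Y) = H(X) + H(Y) - H(X,Y)

Computing all quantities:
H(X) = 0.2976, H(Y) = 0.4531, H(X,Y) = 0.7384
H(X|Y) = 0.2852, H(Y|X) = 0.4407

Verification:
H(X) - H(X|Y) = 0.2976 - 0.2852 = 0.0124
H(Y) - H(Y|X) = 0.4531 - 0.4407 = 0.0124
H(X) + H(Y) - H(X,Y) = 0.2976 + 0.4531 - 0.7384 = 0.0124

All forms give I(X;Y) = 0.0124 dits. ✓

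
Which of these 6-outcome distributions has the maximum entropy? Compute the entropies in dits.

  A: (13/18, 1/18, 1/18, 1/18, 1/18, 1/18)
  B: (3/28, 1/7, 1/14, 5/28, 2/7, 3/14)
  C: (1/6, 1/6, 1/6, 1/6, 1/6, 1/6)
C

For a discrete distribution over n outcomes, entropy is maximized by the uniform distribution.

Computing entropies:
H(A) = 0.4508 dits
H(B) = 0.7389 dits
H(C) = 0.7782 dits

The uniform distribution (where all probabilities equal 1/6) achieves the maximum entropy of log_10(6) = 0.7782 dits.

Distribution C has the highest entropy.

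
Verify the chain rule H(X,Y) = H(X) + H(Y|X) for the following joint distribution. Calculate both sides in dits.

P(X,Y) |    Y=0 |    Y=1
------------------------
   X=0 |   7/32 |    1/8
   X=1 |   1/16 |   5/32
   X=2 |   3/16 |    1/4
H(X,Y) = 0.7453, H(X) = 0.4609, H(Y|X) = 0.2844 (all in dits)

Chain rule: H(X,Y) = H(X) + H(Y|X)

Left side — joint entropy directly:
H(X,Y) = -Σ p(x,y) log p(x,y) = 0.7453 dits

Right side — compute H(Y|X) from the conditional distributions:
P(X) = (11/32, 7/32, 7/16), so H(X) = 0.4609 dits
H(Y|X) = Σ_x P(X=x) · H(Y|X=x):
  P(Y|X=0) = (7/11, 4/11), H(Y|X=0) = 0.2847, weight P(X=0) = 11/32
  P(Y|X=1) = (2/7, 5/7), H(Y|X=1) = 0.2598, weight P(X=1) = 7/32
  P(Y|X=2) = (3/7, 4/7), H(Y|X=2) = 0.2966, weight P(X=2) = 7/16
H(Y|X) = 0.2844 dits

H(X) + H(Y|X) = 0.4609 + 0.2844 = 0.7453 dits

Both sides equal 0.7453 dits. ✓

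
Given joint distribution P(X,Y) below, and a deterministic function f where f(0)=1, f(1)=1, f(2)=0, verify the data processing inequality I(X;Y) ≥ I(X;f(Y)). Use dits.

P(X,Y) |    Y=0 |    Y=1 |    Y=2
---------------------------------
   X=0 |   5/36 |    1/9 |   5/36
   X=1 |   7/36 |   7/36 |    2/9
I(X;Y) = 0.0004, I(X;f(Y)) = 0.0000, inequality holds: 0.0004 ≥ 0.0000

Data Processing Inequality: For any Markov chain X → Y → Z, we have I(X;Y) ≥ I(X;Z).

Here Z = f(Y) is a deterministic function of Y, forming X → Y → Z.

Original I(X;Y) = 0.0004 dits

After applying f:
P(X,Z) where Z=f(Y):
- P(X,Z=0) = P(X,Y=2)
- P(X,Z=1) = P(X,Y=0) + P(X,Y=1)

I(X;Z) = I(X;f(Y)) = 0.0000 dits

Verification: 0.0004 ≥ 0.0000 ✓

Information cannot be created by processing; the function f can only lose information about X.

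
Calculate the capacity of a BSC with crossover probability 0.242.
0.2016 bits

For a binary symmetric channel (BSC) with error probability p:
Capacity C = 1 - H(p) bits per symbol

where H(p) = -p log₂(p) - (1-p) log₂(1-p) is the binary entropy function.

H(0.242) = 0.7984 bits
C = 1 - 0.7984 = 0.2016 bits per symbol

This means we can reliably transmit up to 0.2016 bits of information per channel use.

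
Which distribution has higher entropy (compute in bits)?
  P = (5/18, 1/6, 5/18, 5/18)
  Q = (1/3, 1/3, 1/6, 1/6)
P

Computing entropies in bits:
H(P) = 1.9708
H(Q) = 1.9183

Distribution P has higher entropy.

Intuition: The distribution closer to uniform (more spread out) has higher entropy.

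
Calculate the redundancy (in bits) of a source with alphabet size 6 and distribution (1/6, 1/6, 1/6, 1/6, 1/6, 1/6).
0.0000 bits

Redundancy measures how far a source is from maximum entropy:
R = H_max - H(X)

Maximum entropy for 6 symbols: H_max = log_2(6) = 2.5850 bits
Actual entropy: H(X) = 2.5850 bits
Redundancy: R = 2.5850 - 2.5850 = 0.0000 bits

This redundancy represents potential for compression: the source could be compressed by 0.0000 bits per symbol.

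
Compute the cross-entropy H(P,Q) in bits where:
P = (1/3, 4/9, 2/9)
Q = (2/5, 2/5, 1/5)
1.5442 bits

Cross-entropy: H(P,Q) = -Σ p(x) log q(x)

Alternatively: H(P,Q) = H(P) + D_KL(P||Q)
H(P) = 1.5305 bits
D_KL(P||Q) = 0.0137 bits

H(P,Q) = 1.5305 + 0.0137 = 1.5442 bits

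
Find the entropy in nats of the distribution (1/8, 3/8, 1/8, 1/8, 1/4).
1.4942 nats

Shannon entropy is H(X) = -Σ p(x) log p(x).

For P = (1/8, 3/8, 1/8, 1/8, 1/4):
H = -1/8 × log_e(1/8) -3/8 × log_e(3/8) -1/8 × log_e(1/8) -1/8 × log_e(1/8) -1/4 × log_e(1/4)
H = 1.4942 nats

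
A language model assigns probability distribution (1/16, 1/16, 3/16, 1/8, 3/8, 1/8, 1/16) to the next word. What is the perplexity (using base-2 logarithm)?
5.5924

Perplexity is 2^H (or exp(H) for natural log).

First, H = -Σ p log p = 2.4835 bits
Perplexity = 2^2.4835 = 5.5924

Interpretation: The model's uncertainty is equivalent to choosing uniformly among 5.6 options.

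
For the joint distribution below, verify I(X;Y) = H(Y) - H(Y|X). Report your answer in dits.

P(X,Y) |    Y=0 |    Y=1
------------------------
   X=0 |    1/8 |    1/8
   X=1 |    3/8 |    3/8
I(X;Y) = 0.0000 dits

Mutual information has multiple equivalent forms:
- I(X;Y) = H(X) - H(X|Y)
- I(X;Y) = H(Y) - H(Y|X)
- I(X;Y) = H(X) + H(Y) - H(X,Y)

Computing all quantities:
H(X) = 0.2442, H(Y) = 0.3010, H(X,Y) = 0.5452
H(X|Y) = 0.2442, H(Y|X) = 0.3010

Verification:
H(X) - H(X|Y) = 0.2442 - 0.2442 = 0.0000
H(Y) - H(Y|X) = 0.3010 - 0.3010 = 0.0000
H(X) + H(Y) - H(X,Y) = 0.2442 + 0.3010 - 0.5452 = 0.0000

All forms give I(X;Y) = 0.0000 dits. ✓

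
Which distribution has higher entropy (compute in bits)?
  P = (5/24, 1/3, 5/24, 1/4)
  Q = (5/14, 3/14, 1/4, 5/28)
P

Computing entropies in bits:
H(P) = 1.9713
H(Q) = 1.9506

Distribution P has higher entropy.

Intuition: The distribution closer to uniform (more spread out) has higher entropy.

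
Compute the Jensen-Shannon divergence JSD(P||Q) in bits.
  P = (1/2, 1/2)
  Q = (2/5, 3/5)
0.0073 bits

Jensen-Shannon divergence is:
JSD(P||Q) = 0.5 × D_KL(P||M) + 0.5 × D_KL(Q||M)
where M = 0.5 × (P + Q) is the mixture distribution.

M = 0.5 × (1/2, 1/2) + 0.5 × (2/5, 3/5) = (9/20, 11/20)

D_KL(P||M) = 0.0072 bits
D_KL(Q||M) = 0.0073 bits

JSD(P||Q) = 0.5 × 0.0072 + 0.5 × 0.0073 = 0.0073 bits

Unlike KL divergence, JSD is symmetric and bounded: 0 ≤ JSD ≤ log(2).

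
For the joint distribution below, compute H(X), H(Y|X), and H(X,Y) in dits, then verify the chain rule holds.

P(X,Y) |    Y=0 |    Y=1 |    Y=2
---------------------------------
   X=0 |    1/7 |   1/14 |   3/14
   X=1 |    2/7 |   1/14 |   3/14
H(X,Y) = 0.7266, H(X) = 0.2966, H(Y|X) = 0.4300 (all in dits)

Chain rule: H(X,Y) = H(X) + H(Y|X)

Left side — joint entropy directly:
H(X,Y) = -Σ p(x,y) log p(x,y) = 0.7266 dits

Right side — compute H(Y|X) from the conditional distributions:
P(X) = (3/7, 4/7), so H(X) = 0.2966 dits
H(Y|X) = Σ_x P(X=x) · H(Y|X=x):
  P(Y|X=0) = (1/3, 1/6, 1/2), H(Y|X=0) = 0.4392, weight P(X=0) = 3/7
  P(Y|X=1) = (1/2, 1/8, 3/8), H(Y|X=1) = 0.4231, weight P(X=1) = 4/7
H(Y|X) = 0.4300 dits

H(X) + H(Y|X) = 0.2966 + 0.4300 = 0.7266 dits

Both sides equal 0.7266 dits. ✓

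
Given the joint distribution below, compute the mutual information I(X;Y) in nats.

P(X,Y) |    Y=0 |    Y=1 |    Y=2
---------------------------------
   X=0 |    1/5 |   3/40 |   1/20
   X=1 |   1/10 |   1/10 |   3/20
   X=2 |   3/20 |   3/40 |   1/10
0.0450 nats

Mutual information: I(X;Y) = H(X) + H(Y) - H(X,Y)

Marginals:
P(X) = (13/40, 7/20, 13/40), H(X) = 1.0980 nats
P(Y) = (9/20, 1/4, 3/10), H(Y) = 1.0671 nats

Joint entropy: H(X,Y) = 2.1201 nats

I(X;Y) = 1.0980 + 1.0671 - 2.1201 = 0.0450 nats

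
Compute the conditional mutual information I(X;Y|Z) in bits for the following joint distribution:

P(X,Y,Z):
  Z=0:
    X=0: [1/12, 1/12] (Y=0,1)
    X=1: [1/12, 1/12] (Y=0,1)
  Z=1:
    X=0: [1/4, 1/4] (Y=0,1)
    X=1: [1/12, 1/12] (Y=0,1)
0.0000 bits

Conditional mutual information: I(X;Y|Z) = H(X|Z) + H(Y|Z) - H(X,Y|Z)

H(Z) = 0.9183
H(X,Z) = 1.7925 → H(X|Z) = 0.8742
H(Y,Z) = 1.9183 → H(Y|Z) = 1.0000
H(X,Y,Z) = 2.7925 → H(X,Y|Z) = 1.8742

I(X;Y|Z) = 0.8742 + 1.0000 - 1.8742 = 0.0000 bits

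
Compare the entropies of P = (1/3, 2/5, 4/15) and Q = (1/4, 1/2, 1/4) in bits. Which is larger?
P

Computing entropies in bits:
H(P) = 1.5656
H(Q) = 1.5000

Distribution P has higher entropy.

Intuition: The distribution closer to uniform (more spread out) has higher entropy.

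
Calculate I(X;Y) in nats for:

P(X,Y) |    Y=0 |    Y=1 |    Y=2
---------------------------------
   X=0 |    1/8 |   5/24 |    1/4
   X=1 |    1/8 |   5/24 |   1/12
0.0297 nats

Mutual information: I(X;Y) = H(X) + H(Y) - H(X,Y)

Marginals:
P(X) = (7/12, 5/12), H(X) = 0.6792 nats
P(Y) = (1/4, 5/12, 1/3), H(Y) = 1.0776 nats

Joint entropy: H(X,Y) = 1.7271 nats

I(X;Y) = 0.6792 + 1.0776 - 1.7271 = 0.0297 nats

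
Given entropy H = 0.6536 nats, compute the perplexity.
1.9224

Perplexity is e^H (or exp(H) for natural log).

H = 0.6536 nats
Perplexity = e^0.6536 = 1.9224

Interpretation: The model's uncertainty is equivalent to choosing uniformly among 1.9 options.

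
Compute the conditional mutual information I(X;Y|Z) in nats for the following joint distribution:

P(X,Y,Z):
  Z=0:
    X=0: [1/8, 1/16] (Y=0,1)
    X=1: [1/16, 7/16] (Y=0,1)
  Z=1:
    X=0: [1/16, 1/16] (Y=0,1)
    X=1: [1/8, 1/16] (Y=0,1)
0.0994 nats

Conditional mutual information: I(X;Y|Z) = H(X|Z) + H(Y|Z) - H(X,Y|Z)

H(Z) = 0.6211
H(X,Z) = 1.2342 → H(X|Z) = 0.6132
H(Y,Z) = 1.2342 → H(Y|Z) = 0.6132
H(X,Y,Z) = 1.7480 → H(X,Y|Z) = 1.1269

I(X;Y|Z) = 0.6132 + 0.6132 - 1.1269 = 0.0994 nats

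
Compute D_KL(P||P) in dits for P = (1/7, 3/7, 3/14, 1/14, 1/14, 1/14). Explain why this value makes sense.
0.0000 dits

KL divergence satisfies the Gibbs inequality: D_KL(P||Q) ≥ 0 for all distributions P, Q.

D_KL(P||Q) = Σ p(x) log(p(x)/q(x))
Each term is p(x) × log_10(p(x)/p(x)) = p(x) × log_10(1) = 0, so the sum is 0.
D_KL(P||Q) = 0.0000 dits

When P = Q, the KL divergence is exactly 0, as there is no 'divergence' between identical distributions.

This non-negativity is a fundamental property: relative entropy cannot be negative because it measures how different Q is from P.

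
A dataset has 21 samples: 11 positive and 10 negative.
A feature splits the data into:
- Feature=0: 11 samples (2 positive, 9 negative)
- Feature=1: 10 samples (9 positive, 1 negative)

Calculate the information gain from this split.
0.4167 bits

Information Gain = H(Y) - H(Y|Feature)

Before split:
P(positive) = 11/21 = 0.5238
H(Y) = 0.9984 bits

After split:
Feature=0: H = 0.6840 bits (weight = 11/21)
Feature=1: H = 0.4690 bits (weight = 10/21)
H(Y|Feature) = (11/21)×0.6840 + (10/21)×0.4690 = 0.5816 bits

Information Gain = 0.9984 - 0.5816 = 0.4167 bits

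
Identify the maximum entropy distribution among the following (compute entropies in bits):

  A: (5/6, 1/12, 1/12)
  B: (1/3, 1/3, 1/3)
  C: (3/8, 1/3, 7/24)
B

For a discrete distribution over n outcomes, entropy is maximized by the uniform distribution.

Computing entropies:
H(A) = 0.8167 bits
H(B) = 1.5850 bits
H(C) = 1.5774 bits

The uniform distribution (where all probabilities equal 1/3) achieves the maximum entropy of log_2(3) = 1.5850 bits.

Distribution B has the highest entropy.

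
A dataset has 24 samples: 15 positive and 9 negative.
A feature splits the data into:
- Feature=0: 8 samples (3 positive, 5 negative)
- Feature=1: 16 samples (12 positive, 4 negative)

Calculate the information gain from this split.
0.0954 bits

Information Gain = H(Y) - H(Y|Feature)

Before split:
P(positive) = 15/24 = 0.6250
H(Y) = 0.9544 bits

After split:
Feature=0: H = 0.9544 bits (weight = 8/24)
Feature=1: H = 0.8113 bits (weight = 16/24)
H(Y|Feature) = (8/24)×0.9544 + (16/24)×0.8113 = 0.8590 bits

Information Gain = 0.9544 - 0.8590 = 0.0954 bits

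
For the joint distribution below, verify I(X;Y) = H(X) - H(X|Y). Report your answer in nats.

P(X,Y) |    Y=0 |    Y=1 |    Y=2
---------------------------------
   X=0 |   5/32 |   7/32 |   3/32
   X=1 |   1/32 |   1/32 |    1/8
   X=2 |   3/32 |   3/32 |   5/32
I(X;Y) = 0.0729 nats

Mutual information has multiple equivalent forms:
- I(X;Y) = H(X) - H(X|Y)
- I(X;Y) = H(Y) - H(Y|X)
- I(X;Y) = H(X) + H(Y) - H(X,Y)

Computing all quantities:
H(X) = 1.0361, H(Y) = 1.0916, H(X,Y) = 2.0548
H(X|Y) = 0.9632, H(Y|X) = 1.0187

Verification:
H(X) - H(X|Y) = 1.0361 - 0.9632 = 0.0729
H(Y) - H(Y|X) = 1.0916 - 1.0187 = 0.0729
H(X) + H(Y) - H(X,Y) = 1.0361 + 1.0916 - 2.0548 = 0.0729

All forms give I(X;Y) = 0.0729 nats. ✓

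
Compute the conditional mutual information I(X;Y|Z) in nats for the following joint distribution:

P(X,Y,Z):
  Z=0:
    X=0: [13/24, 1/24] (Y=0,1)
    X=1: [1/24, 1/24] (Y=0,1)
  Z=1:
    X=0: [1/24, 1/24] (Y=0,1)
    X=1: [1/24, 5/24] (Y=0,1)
0.0604 nats

Conditional mutual information: I(X;Y|Z) = H(X|Z) + H(Y|Z) - H(X,Y|Z)

H(Z) = 0.6365
H(X,Z) = 1.0751 → H(X|Z) = 0.4386
H(Y,Z) = 1.0751 → H(Y|Z) = 0.4386
H(X,Y,Z) = 1.4534 → H(X,Y|Z) = 0.8169

I(X;Y|Z) = 0.4386 + 0.4386 - 0.8169 = 0.0604 nats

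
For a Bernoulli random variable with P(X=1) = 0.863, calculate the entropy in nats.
0.3995 nats

The binary entropy function is:
H(p) = -p log(p) - (1-p) log(1-p)

H(0.863) = -0.863 × log_e(0.863) - 0.137 × log_e(0.137)
H(0.863) = 0.3995 nats

Note: Binary entropy is maximized at p=0.5 (H=1 bit) and minimized at p=0 or p=1 (H=0).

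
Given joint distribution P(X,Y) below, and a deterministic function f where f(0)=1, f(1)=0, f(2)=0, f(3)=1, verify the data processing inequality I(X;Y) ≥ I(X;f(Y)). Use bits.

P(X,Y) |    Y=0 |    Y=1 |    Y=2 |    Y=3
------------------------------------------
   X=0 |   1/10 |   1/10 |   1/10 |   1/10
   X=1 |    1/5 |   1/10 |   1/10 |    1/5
I(X;Y) = 0.0200, I(X;f(Y)) = 0.0200, inequality holds: 0.0200 ≥ 0.0200

Data Processing Inequality: For any Markov chain X → Y → Z, we have I(X;Y) ≥ I(X;Z).

Here Z = f(Y) is a deterministic function of Y, forming X → Y → Z.

Original I(X;Y) = 0.0200 bits

After applying f:
P(X,Z) where Z=f(Y):
- P(X,Z=0) = P(X,Y=1) + P(X,Y=2)
- P(X,Z=1) = P(X,Y=0) + P(X,Y=3)

I(X;Z) = I(X;f(Y)) = 0.0200 bits

Verification: 0.0200 ≥ 0.0200 ✓

Information cannot be created by processing; the function f can only lose information about X.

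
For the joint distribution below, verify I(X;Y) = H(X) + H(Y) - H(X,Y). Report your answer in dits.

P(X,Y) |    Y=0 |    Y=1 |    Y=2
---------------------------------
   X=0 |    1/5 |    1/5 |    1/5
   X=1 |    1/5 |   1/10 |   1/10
I(X;Y) = 0.0060 dits

Mutual information has multiple equivalent forms:
- I(X;Y) = H(X) - H(X|Y)
- I(X;Y) = H(Y) - H(Y|X)
- I(X;Y) = H(X) + H(Y) - H(X,Y)

Computing all quantities:
H(X) = 0.2923, H(Y) = 0.4729, H(X,Y) = 0.7592
H(X|Y) = 0.2863, H(Y|X) = 0.4669

Verification:
H(X) - H(X|Y) = 0.2923 - 0.2863 = 0.0060
H(Y) - H(Y|X) = 0.4729 - 0.4669 = 0.0060
H(X) + H(Y) - H(X,Y) = 0.2923 + 0.4729 - 0.7592 = 0.0060

All forms give I(X;Y) = 0.0060 dits. ✓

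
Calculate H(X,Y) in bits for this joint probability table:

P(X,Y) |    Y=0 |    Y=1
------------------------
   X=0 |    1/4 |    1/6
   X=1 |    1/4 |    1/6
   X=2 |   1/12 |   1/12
2.4591 bits

Joint entropy is H(X,Y) = -Σ_{x,y} p(x,y) log p(x,y).

Summing over all non-zero entries:
H(X,Y) = -[1/4·log_2(1/4) + 1/6·log_2(1/6) + 1/4·log_2(1/4) + 1/6·log_2(1/6) + 1/12·log_2(1/12) + 1/12·log_2(1/12)]
H(X,Y) = 2.4591 bits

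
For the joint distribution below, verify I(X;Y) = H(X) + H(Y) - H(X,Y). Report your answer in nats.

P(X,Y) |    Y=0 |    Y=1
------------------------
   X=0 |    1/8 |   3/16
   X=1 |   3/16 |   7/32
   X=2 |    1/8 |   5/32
I(X;Y) = 0.0014 nats

Mutual information has multiple equivalent forms:
- I(X;Y) = H(X) - H(X|Y)
- I(X;Y) = H(Y) - H(Y|X)
- I(X;Y) = H(X) + H(Y) - H(X,Y)

Computing all quantities:
H(X) = 1.0862, H(Y) = 0.6853, H(X,Y) = 1.7701
H(X|Y) = 1.0848, H(Y|X) = 0.6839

Verification:
H(X) - H(X|Y) = 1.0862 - 1.0848 = 0.0014
H(Y) - H(Y|X) = 0.6853 - 0.6839 = 0.0014
H(X) + H(Y) - H(X,Y) = 1.0862 + 0.6853 - 1.7701 = 0.0014

All forms give I(X;Y) = 0.0014 nats. ✓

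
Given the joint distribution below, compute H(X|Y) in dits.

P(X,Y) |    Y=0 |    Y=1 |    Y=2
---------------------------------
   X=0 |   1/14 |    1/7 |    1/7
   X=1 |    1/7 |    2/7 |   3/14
0.2821 dits

Using the chain rule: H(X|Y) = H(X,Y) - H(Y)

First, compute H(X,Y) = 0.7429 dits

Marginal P(Y) = (3/14, 3/7, 5/14)
H(Y) = 0.4608 dits

H(X|Y) = H(X,Y) - H(Y) = 0.7429 - 0.4608 = 0.2821 dits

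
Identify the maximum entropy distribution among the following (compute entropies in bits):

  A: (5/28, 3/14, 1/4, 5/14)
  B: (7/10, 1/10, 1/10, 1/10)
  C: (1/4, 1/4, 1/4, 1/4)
C

For a discrete distribution over n outcomes, entropy is maximized by the uniform distribution.

Computing entropies:
H(A) = 1.9506 bits
H(B) = 1.3568 bits
H(C) = 2.0000 bits

The uniform distribution (where all probabilities equal 1/4) achieves the maximum entropy of log_2(4) = 2.0000 bits.

Distribution C has the highest entropy.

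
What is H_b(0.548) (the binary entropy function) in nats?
0.6885 nats

The binary entropy function is:
H(p) = -p log(p) - (1-p) log(1-p)

H(0.548) = -0.548 × log_e(0.548) - 0.452 × log_e(0.452)
H(0.548) = 0.6885 nats

Note: Binary entropy is maximized at p=0.5 (H=1 bit) and minimized at p=0 or p=1 (H=0).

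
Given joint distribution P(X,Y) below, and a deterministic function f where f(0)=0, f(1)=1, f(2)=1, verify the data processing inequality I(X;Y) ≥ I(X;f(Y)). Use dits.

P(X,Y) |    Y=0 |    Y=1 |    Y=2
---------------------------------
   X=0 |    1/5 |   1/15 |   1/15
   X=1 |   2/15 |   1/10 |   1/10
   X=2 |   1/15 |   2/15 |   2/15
I(X;Y) = 0.0250, I(X;f(Y)) = 0.0250, inequality holds: 0.0250 ≥ 0.0250

Data Processing Inequality: For any Markov chain X → Y → Z, we have I(X;Y) ≥ I(X;Z).

Here Z = f(Y) is a deterministic function of Y, forming X → Y → Z.

Original I(X;Y) = 0.0250 dits

After applying f:
P(X,Z) where Z=f(Y):
- P(X,Z=0) = P(X,Y=0)
- P(X,Z=1) = P(X,Y=1) + P(X,Y=2)

I(X;Z) = I(X;f(Y)) = 0.0250 dits

Verification: 0.0250 ≥ 0.0250 ✓

Information cannot be created by processing; the function f can only lose information about X.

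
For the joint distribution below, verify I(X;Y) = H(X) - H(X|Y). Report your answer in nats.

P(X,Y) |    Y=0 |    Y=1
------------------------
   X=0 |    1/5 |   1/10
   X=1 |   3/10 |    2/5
I(X;Y) = 0.0242 nats

Mutual information has multiple equivalent forms:
- I(X;Y) = H(X) - H(X|Y)
- I(X;Y) = H(Y) - H(Y|X)
- I(X;Y) = H(X) + H(Y) - H(X,Y)

Computing all quantities:
H(X) = 0.6109, H(Y) = 0.6931, H(X,Y) = 1.2799
H(X|Y) = 0.5867, H(Y|X) = 0.6690

Verification:
H(X) - H(X|Y) = 0.6109 - 0.5867 = 0.0242
H(Y) - H(Y|X) = 0.6931 - 0.6690 = 0.0242
H(X) + H(Y) - H(X,Y) = 0.6109 + 0.6931 - 1.2799 = 0.0242

All forms give I(X;Y) = 0.0242 nats. ✓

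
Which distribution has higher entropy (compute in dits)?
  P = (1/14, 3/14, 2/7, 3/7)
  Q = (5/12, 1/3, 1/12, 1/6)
P

Computing entropies in dits:
H(P) = 0.5384
H(Q) = 0.5371

Distribution P has higher entropy.

Intuition: The distribution closer to uniform (more spread out) has higher entropy.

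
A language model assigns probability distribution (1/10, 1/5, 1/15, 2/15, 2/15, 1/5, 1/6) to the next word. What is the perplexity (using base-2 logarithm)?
6.6227

Perplexity is 2^H (or exp(H) for natural log).

First, H = -Σ p log p = 2.7274 bits
Perplexity = 2^2.7274 = 6.6227

Interpretation: The model's uncertainty is equivalent to choosing uniformly among 6.6 options.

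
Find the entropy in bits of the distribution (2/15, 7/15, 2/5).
1.4295 bits

Shannon entropy is H(X) = -Σ p(x) log p(x).

For P = (2/15, 7/15, 2/5):
H = -2/15 × log_2(2/15) -7/15 × log_2(7/15) -2/5 × log_2(2/5)
H = 1.4295 bits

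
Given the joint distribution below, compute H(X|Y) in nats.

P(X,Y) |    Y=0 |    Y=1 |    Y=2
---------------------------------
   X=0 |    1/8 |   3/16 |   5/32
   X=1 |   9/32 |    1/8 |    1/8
0.6543 nats

Using the chain rule: H(X|Y) = H(X,Y) - H(Y)

First, compute H(X,Y) = 1.7405 nats

Marginal P(Y) = (13/32, 5/16, 9/32)
H(Y) = 1.0862 nats

H(X|Y) = H(X,Y) - H(Y) = 1.7405 - 1.0862 = 0.6543 nats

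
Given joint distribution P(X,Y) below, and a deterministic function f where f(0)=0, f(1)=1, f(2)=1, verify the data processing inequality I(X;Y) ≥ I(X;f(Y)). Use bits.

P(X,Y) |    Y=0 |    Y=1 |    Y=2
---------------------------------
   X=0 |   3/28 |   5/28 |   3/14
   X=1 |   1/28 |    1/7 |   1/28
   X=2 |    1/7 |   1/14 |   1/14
I(X;Y) = 0.1102, I(X;f(Y)) = 0.0633, inequality holds: 0.1102 ≥ 0.0633

Data Processing Inequality: For any Markov chain X → Y → Z, we have I(X;Y) ≥ I(X;Z).

Here Z = f(Y) is a deterministic function of Y, forming X → Y → Z.

Original I(X;Y) = 0.1102 bits

After applying f:
P(X,Z) where Z=f(Y):
- P(X,Z=0) = P(X,Y=0)
- P(X,Z=1) = P(X,Y=1) + P(X,Y=2)

I(X;Z) = I(X;f(Y)) = 0.0633 bits

Verification: 0.1102 ≥ 0.0633 ✓

Information cannot be created by processing; the function f can only lose information about X.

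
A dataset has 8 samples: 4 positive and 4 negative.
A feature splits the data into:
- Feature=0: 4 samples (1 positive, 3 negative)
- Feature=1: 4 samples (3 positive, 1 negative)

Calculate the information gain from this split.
0.1887 bits

Information Gain = H(Y) - H(Y|Feature)

Before split:
P(positive) = 4/8 = 0.5000
H(Y) = 1.0000 bits

After split:
Feature=0: H = 0.8113 bits (weight = 4/8)
Feature=1: H = 0.8113 bits (weight = 4/8)
H(Y|Feature) = (4/8)×0.8113 + (4/8)×0.8113 = 0.8113 bits

Information Gain = 1.0000 - 0.8113 = 0.1887 bits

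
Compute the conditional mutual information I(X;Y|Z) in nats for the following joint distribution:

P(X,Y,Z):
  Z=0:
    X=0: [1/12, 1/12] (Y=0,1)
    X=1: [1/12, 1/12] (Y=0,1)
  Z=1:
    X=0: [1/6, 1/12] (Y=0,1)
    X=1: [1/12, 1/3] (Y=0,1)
0.0734 nats

Conditional mutual information: I(X;Y|Z) = H(X|Z) + H(Y|Z) - H(X,Y|Z)

H(Z) = 0.6365
H(X,Z) = 1.3086 → H(X|Z) = 0.6721
H(Y,Z) = 1.3086 → H(Y|Z) = 0.6721
H(X,Y,Z) = 1.9073 → H(X,Y|Z) = 1.2708

I(X;Y|Z) = 0.6721 + 0.6721 - 1.2708 = 0.0734 nats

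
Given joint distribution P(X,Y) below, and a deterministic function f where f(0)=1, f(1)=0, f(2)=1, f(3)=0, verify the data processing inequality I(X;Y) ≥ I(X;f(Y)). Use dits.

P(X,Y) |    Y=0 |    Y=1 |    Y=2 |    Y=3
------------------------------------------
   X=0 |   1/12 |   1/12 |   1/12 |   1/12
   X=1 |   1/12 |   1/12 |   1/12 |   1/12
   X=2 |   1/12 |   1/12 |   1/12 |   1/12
I(X;Y) = 0.0000, I(X;f(Y)) = 0.0000, inequality holds: 0.0000 ≥ 0.0000

Data Processing Inequality: For any Markov chain X → Y → Z, we have I(X;Y) ≥ I(X;Z).

Here Z = f(Y) is a deterministic function of Y, forming X → Y → Z.

Original I(X;Y) = 0.0000 dits

After applying f:
P(X,Z) where Z=f(Y):
- P(X,Z=0) = P(X,Y=1) + P(X,Y=3)
- P(X,Z=1) = P(X,Y=0) + P(X,Y=2)

I(X;Z) = I(X;f(Y)) = 0.0000 dits

Verification: 0.0000 ≥ 0.0000 ✓

Information cannot be created by processing; the function f can only lose information about X.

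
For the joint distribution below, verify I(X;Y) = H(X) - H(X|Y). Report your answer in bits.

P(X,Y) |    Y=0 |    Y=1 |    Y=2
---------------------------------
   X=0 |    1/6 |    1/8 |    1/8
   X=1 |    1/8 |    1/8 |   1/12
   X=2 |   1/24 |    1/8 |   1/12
I(X;Y) = 0.0377 bits

Mutual information has multiple equivalent forms:
- I(X;Y) = H(X) - H(X|Y)
- I(X;Y) = H(Y) - H(Y|X)
- I(X;Y) = H(X) + H(Y) - H(X,Y)

Computing all quantities:
H(X) = 1.5546, H(Y) = 1.5774, H(X,Y) = 3.0944
H(X|Y) = 1.5169, H(Y|X) = 1.5398

Verification:
H(X) - H(X|Y) = 1.5546 - 1.5169 = 0.0377
H(Y) - H(Y|X) = 1.5774 - 1.5398 = 0.0377
H(X) + H(Y) - H(X,Y) = 1.5546 + 1.5774 - 3.0944 = 0.0377

All forms give I(X;Y) = 0.0377 bits. ✓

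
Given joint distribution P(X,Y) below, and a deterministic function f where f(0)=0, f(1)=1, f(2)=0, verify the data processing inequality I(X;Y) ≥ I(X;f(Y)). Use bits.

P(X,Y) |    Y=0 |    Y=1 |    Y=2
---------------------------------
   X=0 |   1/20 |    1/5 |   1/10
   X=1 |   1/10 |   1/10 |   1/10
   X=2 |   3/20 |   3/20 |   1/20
I(X;Y) = 0.0743, I(X;f(Y)) = 0.0276, inequality holds: 0.0743 ≥ 0.0276

Data Processing Inequality: For any Markov chain X → Y → Z, we have I(X;Y) ≥ I(X;Z).

Here Z = f(Y) is a deterministic function of Y, forming X → Y → Z.

Original I(X;Y) = 0.0743 bits

After applying f:
P(X,Z) where Z=f(Y):
- P(X,Z=0) = P(X,Y=0) + P(X,Y=2)
- P(X,Z=1) = P(X,Y=1)

I(X;Z) = I(X;f(Y)) = 0.0276 bits

Verification: 0.0743 ≥ 0.0276 ✓

Information cannot be created by processing; the function f can only lose information about X.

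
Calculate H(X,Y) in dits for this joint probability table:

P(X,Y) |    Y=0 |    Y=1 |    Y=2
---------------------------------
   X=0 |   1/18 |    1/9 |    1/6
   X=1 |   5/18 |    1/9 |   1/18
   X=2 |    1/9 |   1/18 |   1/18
0.8813 dits

Joint entropy is H(X,Y) = -Σ_{x,y} p(x,y) log p(x,y).

Summing over all non-zero entries:
H(X,Y) = -[1/18·log_10(1/18) + 1/9·log_10(1/9) + 1/6·log_10(1/6) + 5/18·log_10(5/18) + 1/9·log_10(1/9) + 1/18·log_10(1/18) + 1/9·log_10(1/9) + 1/18·log_10(1/18) + 1/18·log_10(1/18)]
H(X,Y) = 0.8813 dits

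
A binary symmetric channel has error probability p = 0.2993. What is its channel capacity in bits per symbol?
0.1196 bits

For a binary symmetric channel (BSC) with error probability p:
Capacity C = 1 - H(p) bits per symbol

where H(p) = -p log₂(p) - (1-p) log₂(1-p) is the binary entropy function.

H(0.2993) = 0.8804 bits
C = 1 - 0.8804 = 0.1196 bits per symbol

This means we can reliably transmit up to 0.1196 bits of information per channel use.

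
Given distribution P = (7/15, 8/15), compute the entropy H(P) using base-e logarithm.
0.6909 nats

Shannon entropy is H(X) = -Σ p(x) log p(x).

For P = (7/15, 8/15):
H = -7/15 × log_e(7/15) -8/15 × log_e(8/15)
H = 0.6909 nats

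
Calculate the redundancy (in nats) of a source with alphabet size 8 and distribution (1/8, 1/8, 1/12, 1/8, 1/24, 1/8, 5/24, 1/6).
0.0748 nats

Redundancy measures how far a source is from maximum entropy:
R = H_max - H(X)

Maximum entropy for 8 symbols: H_max = log_e(8) = 2.0794 nats
Actual entropy: H(X) = 2.0046 nats
Redundancy: R = 2.0794 - 2.0046 = 0.0748 nats

This redundancy represents potential for compression: the source could be compressed by 0.0748 nats per symbol.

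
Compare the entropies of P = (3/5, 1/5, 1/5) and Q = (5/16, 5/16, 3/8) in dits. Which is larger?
Q

Computing entropies in dits:
H(P) = 0.4127
H(Q) = 0.4755

Distribution Q has higher entropy.

Intuition: The distribution closer to uniform (more spread out) has higher entropy.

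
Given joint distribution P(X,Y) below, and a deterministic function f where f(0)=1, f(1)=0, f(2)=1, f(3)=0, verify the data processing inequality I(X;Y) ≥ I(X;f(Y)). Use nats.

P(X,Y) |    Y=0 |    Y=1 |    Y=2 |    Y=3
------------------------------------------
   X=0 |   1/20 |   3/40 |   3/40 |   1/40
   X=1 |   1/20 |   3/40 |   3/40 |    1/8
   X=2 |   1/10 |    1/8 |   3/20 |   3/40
I(X;Y) = 0.0361, I(X;f(Y)) = 0.0129, inequality holds: 0.0361 ≥ 0.0129

Data Processing Inequality: For any Markov chain X → Y → Z, we have I(X;Y) ≥ I(X;Z).

Here Z = f(Y) is a deterministic function of Y, forming X → Y → Z.

Original I(X;Y) = 0.0361 nats

After applying f:
P(X,Z) where Z=f(Y):
- P(X,Z=0) = P(X,Y=1) + P(X,Y=3)
- P(X,Z=1) = P(X,Y=0) + P(X,Y=2)

I(X;Z) = I(X;f(Y)) = 0.0129 nats

Verification: 0.0361 ≥ 0.0129 ✓

Information cannot be created by processing; the function f can only lose information about X.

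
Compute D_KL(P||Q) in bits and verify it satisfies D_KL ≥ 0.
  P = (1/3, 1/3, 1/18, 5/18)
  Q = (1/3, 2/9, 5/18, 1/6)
0.2707 bits

KL divergence satisfies the Gibbs inequality: D_KL(P||Q) ≥ 0 for all distributions P, Q.

D_KL(P||Q) = Σ p(x) log(p(x)/q(x))
Term by term:
  x=0: 1/3 × log_2[(1/3)/(1/3)] = 0.0000
  x=1: 1/3 × log_2[(1/3)/(2/9)] = 0.1950
  x=2: 1/18 × log_2[(1/18)/(5/18)] = -0.1290
  x=3: 5/18 × log_2[(5/18)/(1/6)] = 0.2047
D_KL(P||Q) = 0.2707 bits

D_KL(P||Q) = 0.2707 ≥ 0 ✓

This non-negativity is a fundamental property: relative entropy cannot be negative because it measures how different Q is from P.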